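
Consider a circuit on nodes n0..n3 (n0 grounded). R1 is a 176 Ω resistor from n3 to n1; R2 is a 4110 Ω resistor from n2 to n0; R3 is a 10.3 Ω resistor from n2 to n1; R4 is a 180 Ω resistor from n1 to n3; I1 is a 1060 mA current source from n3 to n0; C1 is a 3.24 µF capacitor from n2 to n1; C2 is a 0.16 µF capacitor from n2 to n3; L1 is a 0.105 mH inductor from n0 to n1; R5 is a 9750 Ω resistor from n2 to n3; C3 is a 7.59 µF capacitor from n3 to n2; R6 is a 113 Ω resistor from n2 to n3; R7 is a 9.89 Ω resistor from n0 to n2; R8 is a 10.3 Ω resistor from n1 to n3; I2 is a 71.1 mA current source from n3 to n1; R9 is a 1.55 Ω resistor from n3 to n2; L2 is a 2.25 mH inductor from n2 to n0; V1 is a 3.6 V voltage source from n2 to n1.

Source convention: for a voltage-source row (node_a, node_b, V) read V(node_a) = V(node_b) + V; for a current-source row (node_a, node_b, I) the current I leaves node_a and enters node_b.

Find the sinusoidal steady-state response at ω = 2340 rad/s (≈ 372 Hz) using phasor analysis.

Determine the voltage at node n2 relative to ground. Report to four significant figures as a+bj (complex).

3.432-0.3305j V

Apply KCL at each of the 3 non-ground nodes and solve the resulting linear system.
Node n1: branches {R1, R3, R4, C1, L1, R8, I2, V1} → V_1 = -0.1684-0.3305j
Node n2: branches {R2, R3, C1, C2, R5, C3, R6, R7, R9, L2, V1} → V_2 = 3.432-0.3305j
Node n3: branches {R1, R4, I1, C2, R5, C3, R6, R8, I2, R9} → V_3 = 1.438-0.2831j
Source currents: i(V1)=-1.940+0.6528j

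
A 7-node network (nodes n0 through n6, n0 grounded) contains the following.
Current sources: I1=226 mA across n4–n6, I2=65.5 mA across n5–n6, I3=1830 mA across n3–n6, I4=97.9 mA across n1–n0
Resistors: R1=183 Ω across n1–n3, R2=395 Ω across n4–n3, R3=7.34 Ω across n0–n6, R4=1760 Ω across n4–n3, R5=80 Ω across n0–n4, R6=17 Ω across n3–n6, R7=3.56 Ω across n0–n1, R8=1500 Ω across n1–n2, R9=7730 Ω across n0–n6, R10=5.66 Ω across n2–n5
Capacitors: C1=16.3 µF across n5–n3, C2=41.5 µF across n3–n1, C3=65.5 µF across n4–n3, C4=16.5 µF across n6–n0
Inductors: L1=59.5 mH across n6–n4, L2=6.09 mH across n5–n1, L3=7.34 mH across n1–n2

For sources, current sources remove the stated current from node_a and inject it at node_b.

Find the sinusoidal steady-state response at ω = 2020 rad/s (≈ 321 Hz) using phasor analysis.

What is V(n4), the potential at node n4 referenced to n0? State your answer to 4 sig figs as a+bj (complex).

-10.27+6.461j V

Element admittances at ω=2020 rad/s:
  I1: injects 0.226 A into n6 (from n4)
  Y(R1) = 0.005464+0.000j S between n1,n3
  I2: injects 0.0655 A into n6 (from n5)
  Y(C1) = 0.000+0.03293j S between n5,n3
  Y(L1) = 0.000-0.008320j S between n6,n4
  Y(L2) = 0.000-0.08129j S between n5,n1
  Y(R2) = 0.002532+0.000j S between n4,n3
  Y(R3) = 0.1362+0.000j S between n0,n6
  Y(R4) = 0.0005682+0.000j S between n4,n3
  Y(R5) = 0.01250+0.000j S between n0,n4
  Y(C2) = 0.000+0.08383j S between n3,n1
  Y(C3) = 0.000+0.1323j S between n4,n3
  I3: injects 1.83 A into n6 (from n3)
  Y(C4) = 0.000+0.03333j S between n6,n0
  Y(R6) = 0.05882+0.000j S between n3,n6
  Y(R7) = 0.2809+0.000j S between n0,n1
  Y(R8) = 0.0006667+0.000j S between n1,n2
  Y(R9) = 0.0001294+0.000j S between n0,n6
  Y(L3) = 0.000-0.06745j S between n1,n2
  Y(R10) = 0.1767+0.000j S between n2,n5
  I4: injects 0.0979 A into n0 (from n1)
Assemble and solve the 6×6 MNA system:
  V(n1)=-4.013-1.785j  V(n2)=-2.394-4.147j  V(n3)=-8.441+5.420j  V(n4)=-10.27+6.461j  V(n5)=-3.289-4.774j  V(n6)=8.722+0.9534j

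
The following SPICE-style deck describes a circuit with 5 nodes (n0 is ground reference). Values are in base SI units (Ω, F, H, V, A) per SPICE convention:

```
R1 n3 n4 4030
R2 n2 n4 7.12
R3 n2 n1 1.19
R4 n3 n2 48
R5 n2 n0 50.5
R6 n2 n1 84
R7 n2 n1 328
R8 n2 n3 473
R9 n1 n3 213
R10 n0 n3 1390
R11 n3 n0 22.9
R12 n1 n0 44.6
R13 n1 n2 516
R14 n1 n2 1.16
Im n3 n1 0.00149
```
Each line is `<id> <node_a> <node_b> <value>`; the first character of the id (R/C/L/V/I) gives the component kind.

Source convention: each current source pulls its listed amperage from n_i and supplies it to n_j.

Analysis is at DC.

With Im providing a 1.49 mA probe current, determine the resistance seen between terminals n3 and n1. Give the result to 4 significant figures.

MNA unknowns: 4 node voltages V₁..V_4
R1: Y=0.0002481 on G[3,4]
R2: Y=0.1404 on G[2,4]
R3: Y=0.8403 on G[2,1]
R4: Y=0.02083 on G[3,2]
R5: Y=0.01980 on G[2,0]
R6: Y=0.01190 on G[2,1]
R7: Y=0.003049 on G[2,1]
R8: Y=0.002114 on G[2,3]
R9: Y=0.004695 on G[1,3]
R10: Y=0.0007194 on G[0,3]
R11: Y=0.04367 on G[3,0]
R12: Y=0.02242 on G[1,0]
R13: Y=0.001938 on G[1,2]
R14: Y=0.8621 on G[1,2]
Im: z[3]−=0.00149, z[1]+=0.00149
solve → V1=0.01575, V2=0.01517, V3=-0.01472, V4=0.01512

R_eq = 20.45 Ω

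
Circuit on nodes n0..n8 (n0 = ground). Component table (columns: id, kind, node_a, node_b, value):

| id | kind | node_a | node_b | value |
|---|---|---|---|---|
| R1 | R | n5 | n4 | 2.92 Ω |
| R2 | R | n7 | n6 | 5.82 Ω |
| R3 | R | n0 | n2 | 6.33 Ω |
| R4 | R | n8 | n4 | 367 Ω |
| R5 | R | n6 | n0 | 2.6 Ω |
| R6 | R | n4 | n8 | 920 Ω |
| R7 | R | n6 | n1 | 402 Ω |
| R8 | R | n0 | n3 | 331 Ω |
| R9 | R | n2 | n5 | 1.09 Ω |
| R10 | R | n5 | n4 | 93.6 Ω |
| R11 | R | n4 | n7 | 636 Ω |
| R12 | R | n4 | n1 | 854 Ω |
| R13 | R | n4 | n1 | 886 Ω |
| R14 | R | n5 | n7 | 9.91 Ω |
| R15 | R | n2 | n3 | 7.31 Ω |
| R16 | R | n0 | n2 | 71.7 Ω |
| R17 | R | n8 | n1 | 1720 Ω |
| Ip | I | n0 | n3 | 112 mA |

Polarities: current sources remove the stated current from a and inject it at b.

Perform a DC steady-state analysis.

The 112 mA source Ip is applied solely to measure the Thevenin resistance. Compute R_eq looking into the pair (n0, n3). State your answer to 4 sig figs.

Apply KCL at each of the 8 non-ground nodes and solve the resulting linear system.
Node n1: branches {R7, R12, R13, R17} → V_1 = 0.2701
Node n2: branches {R3, R9, R15, R16} → V_2 = 0.4814
Node n3: branches {R8, R15, Ip} → V_3 = 1.272
Node n4: branches {R1, R4, R6, R10, R11, R12, R13} → V_4 = 0.4512
Node n5: branches {R1, R9, R10, R14} → V_5 = 0.4537
Node n6: branches {R2, R5, R7} → V_6 = 0.06602
Node n7: branches {R2, R11, R14} → V_7 = 0.2109
Node n8: branches {R4, R6, R17} → V_8 = 0.4272

R_eq = 11.36 Ω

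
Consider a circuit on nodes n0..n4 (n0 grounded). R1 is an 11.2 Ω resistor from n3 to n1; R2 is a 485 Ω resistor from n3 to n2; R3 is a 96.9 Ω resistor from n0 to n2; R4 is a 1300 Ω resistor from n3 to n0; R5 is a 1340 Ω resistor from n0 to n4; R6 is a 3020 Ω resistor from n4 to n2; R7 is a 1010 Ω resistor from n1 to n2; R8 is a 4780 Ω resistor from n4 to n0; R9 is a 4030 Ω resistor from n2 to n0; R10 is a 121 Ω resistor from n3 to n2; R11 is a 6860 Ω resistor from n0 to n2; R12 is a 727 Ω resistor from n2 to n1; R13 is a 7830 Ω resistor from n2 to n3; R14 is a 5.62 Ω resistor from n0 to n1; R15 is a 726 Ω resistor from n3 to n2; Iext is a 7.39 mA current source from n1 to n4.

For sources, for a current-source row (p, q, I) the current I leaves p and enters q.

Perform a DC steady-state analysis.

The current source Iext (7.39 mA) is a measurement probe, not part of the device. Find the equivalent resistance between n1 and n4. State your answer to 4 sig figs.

R_eq = 784.1 Ω

MNA unknowns: 4 node voltages V₁..V_4
R1: Y=0.08929 on G[3,1]
R2: Y=0.002062 on G[3,2]
R3: Y=0.01032 on G[0,2]
R4: Y=0.0007692 on G[3,0]
R5: Y=0.0007463 on G[0,4]
R6: Y=0.0003311 on G[4,2]
R7: Y=0.0009901 on G[1,2]
R8: Y=0.0002092 on G[4,0]
R9: Y=0.0002481 on G[2,0]
R10: Y=0.008264 on G[3,2]
R11: Y=0.0001458 on G[0,2]
R12: Y=0.001376 on G[2,1]
R13: Y=0.0001277 on G[2,3]
R14: Y=0.1779 on G[0,1]
R15: Y=0.001377 on G[3,2]
Iext: z[1]−=0.00739, z[4]+=0.00739
solve → V1=-0.03453, V2=0.06148, V3=-0.02312, V4=5.760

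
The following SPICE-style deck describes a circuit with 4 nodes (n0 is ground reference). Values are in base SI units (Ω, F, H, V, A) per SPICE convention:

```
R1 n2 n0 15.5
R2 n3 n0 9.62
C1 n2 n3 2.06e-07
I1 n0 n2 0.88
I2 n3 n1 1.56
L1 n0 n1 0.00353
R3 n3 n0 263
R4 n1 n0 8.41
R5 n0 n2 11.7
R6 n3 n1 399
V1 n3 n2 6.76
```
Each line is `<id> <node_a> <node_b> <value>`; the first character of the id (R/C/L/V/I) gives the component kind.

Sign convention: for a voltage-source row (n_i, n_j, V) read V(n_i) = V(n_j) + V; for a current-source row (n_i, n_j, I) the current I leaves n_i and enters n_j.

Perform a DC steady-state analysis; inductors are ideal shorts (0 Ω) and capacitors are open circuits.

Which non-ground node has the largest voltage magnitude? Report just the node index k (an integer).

2

MNA unknowns: 3 node voltages V₁..V_3 plus 2 source currents (L1, V1)
R1: Y=0.06452 on G[2,0]
R2: Y=0.1040 on G[3,0]
C1: Y=0.000 on G[2,3]
I1: z[0]−=0.88, z[2]+=0.88
I2: z[3]−=1.56, z[1]+=1.56
L1: row V0−V1=0, i_L1 at 0,1
R3: Y=0.003802 on G[3,0]
R4: Y=0.1189 on G[1,0]
R5: Y=0.08547 on G[0,2]
R6: Y=0.002506 on G[3,1]
V1: row V3−V2=6.76, i_V1 at 3,2
solve → V1=0.000, V2=-5.477, V3=1.283
aux → i_L1=-1.563, i_V1=-1.701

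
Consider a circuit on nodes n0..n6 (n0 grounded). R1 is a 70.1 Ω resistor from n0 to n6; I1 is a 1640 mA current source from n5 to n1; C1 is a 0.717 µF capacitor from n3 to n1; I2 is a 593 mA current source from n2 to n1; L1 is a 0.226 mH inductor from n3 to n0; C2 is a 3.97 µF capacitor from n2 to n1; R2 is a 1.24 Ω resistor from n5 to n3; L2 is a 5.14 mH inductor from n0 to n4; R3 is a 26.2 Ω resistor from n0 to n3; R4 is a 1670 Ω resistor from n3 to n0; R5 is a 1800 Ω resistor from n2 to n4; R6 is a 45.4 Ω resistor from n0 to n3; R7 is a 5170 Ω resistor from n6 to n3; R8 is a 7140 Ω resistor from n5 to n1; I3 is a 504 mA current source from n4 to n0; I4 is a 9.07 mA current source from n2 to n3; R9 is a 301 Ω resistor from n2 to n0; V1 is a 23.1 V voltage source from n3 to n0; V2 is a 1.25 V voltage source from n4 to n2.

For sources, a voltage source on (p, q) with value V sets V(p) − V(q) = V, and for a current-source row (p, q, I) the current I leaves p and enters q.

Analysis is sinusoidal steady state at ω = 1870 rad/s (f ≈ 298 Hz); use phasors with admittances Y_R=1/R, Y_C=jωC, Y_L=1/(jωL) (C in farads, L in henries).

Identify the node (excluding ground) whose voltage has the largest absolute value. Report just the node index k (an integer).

MNA unknowns: 6 node voltages V₁..V_6 plus 2 source currents (V1, V2)
R1: Y=0.01427+0.000j on G[0,6]
I1: z[5]−=1.64, z[1]+=1.64
C1: Y=0.000+0.001341j on G[3,1]
I2: z[2]−=0.593, z[1]+=0.593
L1: Y=0.000-2.366j on G[3,0]
C2: Y=0.000+0.007424j on G[2,1]
R2: Y=0.8065+0.000j on G[5,3]
L2: Y=0.000-0.1040j on G[0,4]
R3: Y=0.03817+0.000j on G[0,3]
R4: Y=0.0005988+0.000j on G[3,0]
R5: Y=0.0005556+0.000j on G[2,4]
R6: Y=0.02203+0.000j on G[0,3]
R7: Y=0.0001934+0.000j on G[6,3]
R8: Y=0.0001401+0.000j on G[5,1]
I3: z[4]−=0.504, z[0]+=0.504
I4: z[2]−=0.00907, z[3]+=0.00907
R9: Y=0.003322+0.000j on G[2,0]
V1: row V3−V0=23.1, i_V1 at 3,0
V2: row V4−V2=1.25, i_V2 at 4,2
solve → V1=6.185-248.5j, V2=-1.557+7.699j, V3=23.10+0.000j, V4=-0.3066+7.699j, V5=21.06-0.04315j, V6=0.3090+0.000j
aux → i_V1=-2.709+54.60j, i_V2=-1.306-0.03190j

1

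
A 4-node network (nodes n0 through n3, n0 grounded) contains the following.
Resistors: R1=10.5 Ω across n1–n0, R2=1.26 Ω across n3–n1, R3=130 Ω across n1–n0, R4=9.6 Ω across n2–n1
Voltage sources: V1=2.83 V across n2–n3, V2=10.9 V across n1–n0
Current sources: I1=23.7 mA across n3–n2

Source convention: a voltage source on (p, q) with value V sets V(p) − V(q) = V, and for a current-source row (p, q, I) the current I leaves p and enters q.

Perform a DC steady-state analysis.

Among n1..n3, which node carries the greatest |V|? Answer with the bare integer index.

Element admittances at DC:
  Y(R1) = 0.09524 S between n1,n0
  Y(R2) = 0.7937 S between n3,n1
  Y(R3) = 0.007692 S between n1,n0
  Y(R4) = 0.1042 S between n2,n1
  V1: constraint V(n2)−V(n3) = 2.83
  V2: constraint V(n1)−V(n0) = 10.9
  I1: injects 0.0237 A into n2 (from n3)
Assemble and solve the 5×5 MNA system:
  V(n1)=10.90  V(n2)=13.40  V(n3)=10.57
  i(V1)=-0.2369  i(V2)=-1.122

2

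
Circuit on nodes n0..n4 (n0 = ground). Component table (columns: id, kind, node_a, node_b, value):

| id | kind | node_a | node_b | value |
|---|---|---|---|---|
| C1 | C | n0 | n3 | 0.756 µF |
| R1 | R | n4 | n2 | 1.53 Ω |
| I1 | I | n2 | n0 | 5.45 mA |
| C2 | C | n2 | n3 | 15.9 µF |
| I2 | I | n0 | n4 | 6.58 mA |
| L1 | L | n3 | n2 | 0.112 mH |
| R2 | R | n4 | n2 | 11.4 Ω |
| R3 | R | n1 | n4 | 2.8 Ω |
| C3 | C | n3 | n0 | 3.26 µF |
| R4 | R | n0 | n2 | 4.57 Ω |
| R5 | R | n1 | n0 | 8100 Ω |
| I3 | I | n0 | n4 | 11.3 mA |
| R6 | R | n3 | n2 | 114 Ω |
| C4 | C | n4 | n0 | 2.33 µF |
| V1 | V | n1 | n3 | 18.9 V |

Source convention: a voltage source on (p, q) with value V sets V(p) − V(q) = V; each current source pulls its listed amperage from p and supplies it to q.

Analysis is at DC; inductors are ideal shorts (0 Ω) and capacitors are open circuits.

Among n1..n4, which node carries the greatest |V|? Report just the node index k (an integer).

MNA unknowns: 4 node voltages V₁..V_4 plus 2 source currents (L1, V1)
C1: Y=0.000 on G[0,3]
R1: Y=0.6536 on G[4,2]
I1: z[2]−=0.00545, z[0]+=0.00545
C2: Y=0.000 on G[2,3]
I2: z[0]−=0.00658, z[4]+=0.00658
L1: row V3−V2=0, i_L1 at 3,2
R2: Y=0.08772 on G[4,2]
R3: Y=0.3571 on G[1,4]
C3: Y=0.000 on G[3,0]
R4: Y=0.2188 on G[0,2]
R5: Y=0.0001235 on G[1,0]
I3: z[0]−=0.0113, z[4]+=0.0113
R6: Y=0.008772 on G[3,2]
C4: Y=0.000 on G[4,0]
V1: row V1−V3=18.9, i_V1 at 1,3
solve → V1=18.95, V2=0.04612, V3=0.04612, V4=6.207
aux → i_L1=-4.552, i_V1=-4.552

1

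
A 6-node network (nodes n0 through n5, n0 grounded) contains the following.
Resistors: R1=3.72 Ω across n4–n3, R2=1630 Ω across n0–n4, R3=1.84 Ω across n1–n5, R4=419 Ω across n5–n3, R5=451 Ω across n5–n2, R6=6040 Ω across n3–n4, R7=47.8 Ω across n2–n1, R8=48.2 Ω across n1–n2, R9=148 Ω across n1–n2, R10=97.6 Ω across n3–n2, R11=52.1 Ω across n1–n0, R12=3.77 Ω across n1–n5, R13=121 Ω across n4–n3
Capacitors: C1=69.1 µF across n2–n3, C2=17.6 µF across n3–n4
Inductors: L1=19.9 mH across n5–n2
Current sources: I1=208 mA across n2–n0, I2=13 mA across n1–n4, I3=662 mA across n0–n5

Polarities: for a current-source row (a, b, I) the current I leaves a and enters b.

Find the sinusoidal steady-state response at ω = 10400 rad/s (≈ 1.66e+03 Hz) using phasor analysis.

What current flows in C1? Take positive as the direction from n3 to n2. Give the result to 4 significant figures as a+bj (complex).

MNA unknowns: 5 node voltages V₁..V_5
R1: Y=0.2688+0.000j on G[4,3]
C1: Y=0.000+0.7186j on G[2,3]
R2: Y=0.0006135+0.000j on G[0,4]
L1: Y=0.000-0.004832j on G[5,2]
R3: Y=0.5435+0.000j on G[1,5]
R4: Y=0.002387+0.000j on G[5,3]
I1: z[2]−=0.208, z[0]+=0.208
C2: Y=0.000+0.1830j on G[3,4]
R5: Y=0.002217+0.000j on G[5,2]
R6: Y=0.0001656+0.000j on G[3,4]
R7: Y=0.02092+0.000j on G[2,1]
R8: Y=0.02075+0.000j on G[1,2]
I2: z[1]−=0.013, z[4]+=0.013
R9: Y=0.006757+0.000j on G[1,2]
R10: Y=0.01025+0.000j on G[3,2]
R11: Y=0.01919+0.000j on G[1,0]
R12: Y=0.2653+0.000j on G[1,5]
R13: Y=0.008264+0.000j on G[4,3]
I3: z[0]−=0.662, z[5]+=0.662
solve → V1=23.04+0.01325j, V2=19.25-0.3965j, V3=19.25-0.4134j, V4=19.25-0.4147j, V5=23.83+0.03811j

0.01210+0.001504j A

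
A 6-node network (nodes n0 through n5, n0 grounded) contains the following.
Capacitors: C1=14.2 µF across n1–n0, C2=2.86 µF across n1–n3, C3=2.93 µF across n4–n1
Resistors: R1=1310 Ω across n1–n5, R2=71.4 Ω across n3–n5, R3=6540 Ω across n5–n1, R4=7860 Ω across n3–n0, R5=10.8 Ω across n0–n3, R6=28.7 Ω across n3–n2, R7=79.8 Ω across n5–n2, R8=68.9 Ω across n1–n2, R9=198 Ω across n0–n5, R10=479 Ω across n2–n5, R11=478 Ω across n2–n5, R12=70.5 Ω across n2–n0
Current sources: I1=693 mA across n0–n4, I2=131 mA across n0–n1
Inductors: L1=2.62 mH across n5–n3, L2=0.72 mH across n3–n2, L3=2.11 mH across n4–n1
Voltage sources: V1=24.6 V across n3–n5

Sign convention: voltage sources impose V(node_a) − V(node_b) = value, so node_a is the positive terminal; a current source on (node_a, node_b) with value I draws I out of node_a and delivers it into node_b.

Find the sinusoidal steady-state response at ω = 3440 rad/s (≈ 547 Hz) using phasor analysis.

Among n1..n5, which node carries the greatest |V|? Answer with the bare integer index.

5

MNA unknowns: 5 node voltages V₁..V_5 plus 1 source current (V1)
C1: Y=0.000+0.04885j on G[1,0]
R1: Y=0.0007634+0.000j on G[1,5]
R2: Y=0.01401+0.000j on G[3,5]
R3: Y=0.0001529+0.000j on G[5,1]
I1: z[0]−=0.693, z[4]+=0.693
I2: z[0]−=0.131, z[1]+=0.131
L1: Y=0.000-0.1110j on G[5,3]
R4: Y=0.0001272+0.000j on G[3,0]
R5: Y=0.09259+0.000j on G[0,3]
R6: Y=0.03484+0.000j on G[3,2]
R7: Y=0.01253+0.000j on G[5,2]
L2: Y=0.000-0.4037j on G[3,2]
C2: Y=0.000+0.009838j on G[1,3]
L3: Y=0.000-0.1378j on G[4,1]
C3: Y=0.000+0.01008j on G[4,1]
R8: Y=0.01451+0.000j on G[1,2]
R9: Y=0.005051+0.000j on G[0,5]
R10: Y=0.002088+0.000j on G[2,5]
R11: Y=0.002092+0.000j on G[2,5]
R12: Y=0.01418+0.000j on G[2,0]
V1: row V3−V5=24.6, i_V1 at 3,5
solve → V1=3.388-13.69j, V2=2.653-2.445j, V3=2.476-1.338j, V4=3.388-8.258j, V5=-22.12-1.338j
aux → i_V1=-0.8937+2.753j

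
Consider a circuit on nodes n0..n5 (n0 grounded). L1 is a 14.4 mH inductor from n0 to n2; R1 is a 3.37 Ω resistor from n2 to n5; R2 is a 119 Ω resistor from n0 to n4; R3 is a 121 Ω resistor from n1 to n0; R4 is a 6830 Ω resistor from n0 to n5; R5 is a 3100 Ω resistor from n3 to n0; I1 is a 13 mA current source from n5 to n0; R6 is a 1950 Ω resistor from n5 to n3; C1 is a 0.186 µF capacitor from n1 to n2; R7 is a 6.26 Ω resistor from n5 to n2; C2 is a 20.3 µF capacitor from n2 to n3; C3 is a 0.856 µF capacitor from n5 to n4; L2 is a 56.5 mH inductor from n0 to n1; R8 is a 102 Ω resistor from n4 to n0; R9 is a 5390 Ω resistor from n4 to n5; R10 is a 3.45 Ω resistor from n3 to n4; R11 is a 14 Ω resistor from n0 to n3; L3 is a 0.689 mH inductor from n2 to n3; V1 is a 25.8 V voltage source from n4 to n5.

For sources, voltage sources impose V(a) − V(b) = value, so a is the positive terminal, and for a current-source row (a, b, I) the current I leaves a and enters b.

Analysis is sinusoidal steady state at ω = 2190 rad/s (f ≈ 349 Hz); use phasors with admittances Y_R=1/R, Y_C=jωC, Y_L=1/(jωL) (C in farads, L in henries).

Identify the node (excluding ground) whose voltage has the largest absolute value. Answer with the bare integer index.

Element admittances at ω=2190 rad/s:
  Y(L1) = 0.000-0.03171j S between n0,n2
  Y(R1) = 0.2967+0.000j S between n2,n5
  Y(R2) = 0.008403+0.000j S between n0,n4
  Y(R3) = 0.008264+0.000j S between n1,n0
  Y(R4) = 0.0001464+0.000j S between n0,n5
  Y(R5) = 0.0003226+0.000j S between n3,n0
  I1: injects 0.013 A into n0 (from n5)
  Y(R6) = 0.0005128+0.000j S between n5,n3
  Y(C1) = 0.000+0.0004073j S between n1,n2
  Y(R7) = 0.1597+0.000j S between n5,n2
  Y(C2) = 0.000+0.04446j S between n2,n3
  Y(C3) = 0.000+0.001875j S between n5,n4
  Y(L2) = 0.000-0.008082j S between n0,n1
  Y(R8) = 0.009804+0.000j S between n4,n0
  Y(R9) = 0.0001855+0.000j S between n4,n5
  Y(R10) = 0.2899+0.000j S between n3,n4
  Y(R11) = 0.07143+0.000j S between n0,n3
  Y(L3) = 0.000-0.6627j S between n2,n3
  V1: constraint V(n4)−V(n5) = 25.8
Assemble and solve the 6×6 MNA system:
  V(n1)=0.2427+0.1006j  V(n2)=-2.531-6.819j  V(n3)=-0.6437-0.05675j  V(n4)=13.64-4.090j  V(n5)=-12.16-4.090j
  i(V1)=-4.394+1.195j

4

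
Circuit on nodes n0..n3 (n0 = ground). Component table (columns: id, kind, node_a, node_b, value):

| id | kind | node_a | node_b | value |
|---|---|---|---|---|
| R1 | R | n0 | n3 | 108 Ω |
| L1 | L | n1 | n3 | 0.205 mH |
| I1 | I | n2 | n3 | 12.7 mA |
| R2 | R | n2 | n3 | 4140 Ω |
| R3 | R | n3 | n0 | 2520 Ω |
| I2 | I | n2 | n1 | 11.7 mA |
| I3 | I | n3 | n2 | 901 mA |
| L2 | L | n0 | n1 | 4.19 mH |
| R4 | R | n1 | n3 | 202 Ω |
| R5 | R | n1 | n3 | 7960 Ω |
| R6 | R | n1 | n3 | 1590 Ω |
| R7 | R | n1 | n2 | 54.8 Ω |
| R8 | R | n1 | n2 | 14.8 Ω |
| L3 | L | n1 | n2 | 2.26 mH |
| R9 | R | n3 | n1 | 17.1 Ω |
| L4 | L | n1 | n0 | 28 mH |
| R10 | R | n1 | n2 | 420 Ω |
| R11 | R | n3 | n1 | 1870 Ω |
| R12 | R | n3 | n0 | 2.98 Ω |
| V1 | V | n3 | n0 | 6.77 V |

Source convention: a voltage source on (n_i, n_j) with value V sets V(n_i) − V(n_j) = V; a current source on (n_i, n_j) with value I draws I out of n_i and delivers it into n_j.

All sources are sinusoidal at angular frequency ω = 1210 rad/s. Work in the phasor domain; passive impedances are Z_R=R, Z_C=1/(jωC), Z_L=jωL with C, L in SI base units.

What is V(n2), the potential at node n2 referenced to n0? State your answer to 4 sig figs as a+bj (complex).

6.961+2.479j V

Element admittances at ω=1210 rad/s:
  Y(R1) = 0.009259+0.000j S between n0,n3
  Y(L1) = 0.000-4.031j S between n1,n3
  I1: injects 0.0127 A into n3 (from n2)
  Y(R2) = 0.0002415+0.000j S between n2,n3
  Y(R3) = 0.0003968+0.000j S between n3,n0
  I2: injects 0.0117 A into n1 (from n2)
  I3: injects 0.901 A into n2 (from n3)
  Y(L2) = 0.000-0.1972j S between n0,n1
  Y(R4) = 0.004950+0.000j S between n1,n3
  Y(R5) = 0.0001256+0.000j S between n1,n3
  Y(R6) = 0.0006289+0.000j S between n1,n3
  Y(R7) = 0.01825+0.000j S between n1,n2
  Y(R8) = 0.06757+0.000j S between n1,n2
  Y(L3) = 0.000-0.3657j S between n1,n2
  Y(R9) = 0.05848+0.000j S between n3,n1
  Y(L4) = 0.000-0.02952j S between n1,n0
  Y(R10) = 0.002381+0.000j S between n1,n2
  Y(R11) = 0.0005348+0.000j S between n3,n1
  Y(R12) = 0.3356+0.000j S between n3,n0
  V1: constraint V(n3)−V(n0) = 6.77
Assemble and solve the 4×4 MNA system:
  V(n1)=6.413+0.2140j  V(n2)=6.961+2.479j  V(n3)=6.770+0.000j
  i(V1)=-2.386+1.454j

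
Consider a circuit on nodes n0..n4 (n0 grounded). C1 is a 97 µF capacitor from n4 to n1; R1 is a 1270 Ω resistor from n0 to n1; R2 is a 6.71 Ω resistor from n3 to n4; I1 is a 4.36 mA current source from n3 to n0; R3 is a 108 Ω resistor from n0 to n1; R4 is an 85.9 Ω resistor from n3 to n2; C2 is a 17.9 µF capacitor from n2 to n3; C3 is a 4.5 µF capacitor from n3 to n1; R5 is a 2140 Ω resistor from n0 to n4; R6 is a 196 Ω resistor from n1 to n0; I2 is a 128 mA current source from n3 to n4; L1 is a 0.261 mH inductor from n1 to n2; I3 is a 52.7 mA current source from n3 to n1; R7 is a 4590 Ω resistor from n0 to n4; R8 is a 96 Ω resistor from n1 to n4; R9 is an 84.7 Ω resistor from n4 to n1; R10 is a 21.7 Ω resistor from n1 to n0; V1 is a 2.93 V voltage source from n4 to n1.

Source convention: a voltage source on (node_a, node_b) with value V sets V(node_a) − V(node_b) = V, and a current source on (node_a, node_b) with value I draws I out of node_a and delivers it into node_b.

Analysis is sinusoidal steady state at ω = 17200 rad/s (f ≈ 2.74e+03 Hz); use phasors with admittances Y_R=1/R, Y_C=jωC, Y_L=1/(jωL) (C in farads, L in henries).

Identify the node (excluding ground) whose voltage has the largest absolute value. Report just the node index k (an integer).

Apply KCL at each of the 4 non-ground nodes and solve the resulting linear system.
Node n1: branches {C1, R1, R3, C3, R6, L1, I3, R8, R9, R10, V1} → V_1 = -0.1028+0.000j
Node n2: branches {R4, C2, L1} → V_2 = 0.1454+1.173j
Node n3: branches {R2, I1, R4, C2, C3, I2, I3} → V_3 = -0.001908+0.3187j
Node n4: branches {C1, R2, R5, I2, R7, R8, R9, V1} → V_4 = 2.827+0.000j
Source currents: i(V1)=-0.3607-4.841j

4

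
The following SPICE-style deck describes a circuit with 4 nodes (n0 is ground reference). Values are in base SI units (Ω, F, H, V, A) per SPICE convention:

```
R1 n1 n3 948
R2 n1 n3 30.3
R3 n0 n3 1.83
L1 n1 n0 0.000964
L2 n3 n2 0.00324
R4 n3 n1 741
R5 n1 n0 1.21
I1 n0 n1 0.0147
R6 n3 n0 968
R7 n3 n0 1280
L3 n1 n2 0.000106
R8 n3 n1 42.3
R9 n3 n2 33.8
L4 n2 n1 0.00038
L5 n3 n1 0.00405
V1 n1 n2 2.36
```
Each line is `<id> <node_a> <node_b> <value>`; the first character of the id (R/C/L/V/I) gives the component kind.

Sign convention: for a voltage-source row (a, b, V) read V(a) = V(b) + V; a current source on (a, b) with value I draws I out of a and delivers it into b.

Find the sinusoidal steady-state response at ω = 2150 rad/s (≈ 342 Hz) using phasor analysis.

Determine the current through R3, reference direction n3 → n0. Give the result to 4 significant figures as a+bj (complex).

Element admittances at ω=2150 rad/s:
  Y(R1) = 0.001055+0.000j S between n1,n3
  Y(R2) = 0.03300+0.000j S between n1,n3
  Y(R3) = 0.5464+0.000j S between n0,n3
  Y(L1) = 0.000-0.4825j S between n1,n0
  Y(L2) = 0.000-0.1436j S between n3,n2
  Y(R4) = 0.001350+0.000j S between n3,n1
  Y(R5) = 0.8264+0.000j S between n1,n0
  I1: injects 0.0147 A into n1 (from n0)
  Y(R6) = 0.001033+0.000j S between n3,n0
  Y(R7) = 0.0007813+0.000j S between n3,n0
  Y(L3) = 0.000-4.388j S between n1,n2
  Y(R8) = 0.02364+0.000j S between n3,n1
  Y(R9) = 0.02959+0.000j S between n3,n2
  Y(L4) = 0.000-1.224j S between n2,n1
  Y(L5) = 0.000-0.1148j S between n3,n1
  V1: constraint V(n1)−V(n2) = 2.36
Assemble and solve the 4×4 MNA system:
  V(n1)=0.2291-0.08382j  V(n2)=-2.131-0.08382j  V(n3)=-0.2448+0.3280j
  i(V1)=-0.1149+13.50j

-0.1338+0.1792j A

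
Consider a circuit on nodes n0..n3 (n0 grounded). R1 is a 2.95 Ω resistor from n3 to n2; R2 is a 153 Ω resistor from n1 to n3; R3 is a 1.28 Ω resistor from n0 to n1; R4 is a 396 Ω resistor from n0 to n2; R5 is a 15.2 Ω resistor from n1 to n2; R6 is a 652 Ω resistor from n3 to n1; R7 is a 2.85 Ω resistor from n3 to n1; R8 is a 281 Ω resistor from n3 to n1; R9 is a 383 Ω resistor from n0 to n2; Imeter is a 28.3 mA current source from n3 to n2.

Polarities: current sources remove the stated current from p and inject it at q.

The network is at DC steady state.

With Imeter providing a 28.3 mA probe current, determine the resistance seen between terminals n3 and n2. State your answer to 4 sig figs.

MNA unknowns: 3 node voltages V₁..V_3
R1: Y=0.3390 on G[3,2]
R2: Y=0.006536 on G[1,3]
R3: Y=0.7812 on G[0,1]
R4: Y=0.002525 on G[0,2]
R5: Y=0.06579 on G[1,2]
R6: Y=0.001534 on G[3,1]
R7: Y=0.3509 on G[3,1]
R8: Y=0.003559 on G[3,1]
R9: Y=0.002611 on G[0,2]
Imeter: z[3]−=0.0283, z[2]+=0.0283
solve → V1=-0.0003882, V2=0.05904, V3=-0.01201

R_eq = 2.511 Ω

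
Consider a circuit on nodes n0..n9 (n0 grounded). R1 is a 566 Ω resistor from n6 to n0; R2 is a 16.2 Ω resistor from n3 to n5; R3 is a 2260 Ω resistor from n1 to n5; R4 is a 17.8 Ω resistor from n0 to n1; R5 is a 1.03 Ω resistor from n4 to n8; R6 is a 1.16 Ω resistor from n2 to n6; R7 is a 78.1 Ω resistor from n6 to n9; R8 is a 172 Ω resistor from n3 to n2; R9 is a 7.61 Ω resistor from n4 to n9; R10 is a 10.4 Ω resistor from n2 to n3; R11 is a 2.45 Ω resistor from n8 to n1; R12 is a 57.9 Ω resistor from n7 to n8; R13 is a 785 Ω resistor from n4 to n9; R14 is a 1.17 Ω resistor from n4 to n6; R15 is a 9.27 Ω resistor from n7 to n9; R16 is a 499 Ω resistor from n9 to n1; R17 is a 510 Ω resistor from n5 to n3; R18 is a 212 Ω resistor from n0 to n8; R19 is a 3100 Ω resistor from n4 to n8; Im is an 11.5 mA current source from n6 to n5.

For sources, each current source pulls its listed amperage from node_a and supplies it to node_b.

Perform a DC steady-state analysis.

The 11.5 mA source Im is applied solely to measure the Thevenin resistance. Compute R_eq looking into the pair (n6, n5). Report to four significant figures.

MNA unknowns: 9 node voltages V₁..V_9
R1: Y=0.001767 on G[6,0]
R2: Y=0.06173 on G[3,5]
R3: Y=0.0004425 on G[1,5]
R4: Y=0.05618 on G[0,1]
R5: Y=0.9709 on G[4,8]
R6: Y=0.8621 on G[2,6]
R7: Y=0.01280 on G[6,9]
R8: Y=0.005814 on G[3,2]
R9: Y=0.1314 on G[4,9]
R10: Y=0.09615 on G[2,3]
R11: Y=0.4082 on G[8,1]
R12: Y=0.01727 on G[7,8]
R13: Y=0.001274 on G[4,9]
R14: Y=0.8547 on G[4,6]
R15: Y=0.1079 on G[7,9]
R16: Y=0.002004 on G[9,1]
R17: Y=0.001961 on G[5,3]
R18: Y=0.004717 on G[0,8]
R19: Y=0.0003226 on G[4,8]
Im: z[6]−=0.0115, z[5]+=0.0115
solve → V1=4.121e-05, V2=0.01262, V3=0.1241, V4=-0.0004128, V5=0.3025, V6=-0.0005658, V7=-0.0003893, V8=-0.0002789, V9=-0.0004070

R_eq = 26.36 Ω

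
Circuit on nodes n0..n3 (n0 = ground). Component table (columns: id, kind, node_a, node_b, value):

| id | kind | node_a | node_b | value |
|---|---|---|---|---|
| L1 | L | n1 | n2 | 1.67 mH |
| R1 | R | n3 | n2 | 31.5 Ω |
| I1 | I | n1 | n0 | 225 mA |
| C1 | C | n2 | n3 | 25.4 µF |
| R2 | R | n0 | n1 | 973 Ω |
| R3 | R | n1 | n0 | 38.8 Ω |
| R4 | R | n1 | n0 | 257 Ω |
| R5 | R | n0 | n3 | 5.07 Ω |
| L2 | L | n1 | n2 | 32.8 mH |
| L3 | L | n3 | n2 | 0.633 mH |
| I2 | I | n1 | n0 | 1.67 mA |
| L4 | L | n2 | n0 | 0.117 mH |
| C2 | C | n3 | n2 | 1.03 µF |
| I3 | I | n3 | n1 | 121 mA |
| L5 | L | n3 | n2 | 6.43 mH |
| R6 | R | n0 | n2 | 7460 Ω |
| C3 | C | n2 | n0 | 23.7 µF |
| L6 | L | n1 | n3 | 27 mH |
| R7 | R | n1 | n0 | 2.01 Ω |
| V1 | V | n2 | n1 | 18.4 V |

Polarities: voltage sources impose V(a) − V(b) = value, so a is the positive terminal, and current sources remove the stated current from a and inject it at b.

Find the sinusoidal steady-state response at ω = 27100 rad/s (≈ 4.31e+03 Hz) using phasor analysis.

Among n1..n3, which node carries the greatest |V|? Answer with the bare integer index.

MNA unknowns: 3 node voltages V₁..V_3 plus 1 source current (V1)
L1: Y=0.000-0.02210j on G[1,2]
R1: Y=0.03175+0.000j on G[3,2]
I1: z[1]−=0.225, z[0]+=0.225
C1: Y=0.000+0.6883j on G[2,3]
R2: Y=0.001028+0.000j on G[0,1]
R3: Y=0.02577+0.000j on G[1,0]
R4: Y=0.003891+0.000j on G[1,0]
R5: Y=0.1972+0.000j on G[0,3]
L2: Y=0.000-0.001125j on G[1,2]
L3: Y=0.000-0.05829j on G[3,2]
I2: z[1]−=0.00167, z[0]+=0.00167
L4: Y=0.000-0.3154j on G[2,0]
C2: Y=0.000+0.02791j on G[3,2]
I3: z[3]−=0.121, z[1]+=0.121
L5: Y=0.000-0.005739j on G[3,2]
R6: Y=0.0001340+0.000j on G[0,2]
C3: Y=0.000+0.6423j on G[2,0]
L6: Y=0.000-0.001367j on G[1,3]
R7: Y=0.4975+0.000j on G[1,0]
V1: row V2−V1=18.4, i_V1 at 2,1
solve → V1=-7.998-5.642j, V2=10.40-5.642j, V3=10.91-2.125j
aux → i_V1=-4.124-2.527j

2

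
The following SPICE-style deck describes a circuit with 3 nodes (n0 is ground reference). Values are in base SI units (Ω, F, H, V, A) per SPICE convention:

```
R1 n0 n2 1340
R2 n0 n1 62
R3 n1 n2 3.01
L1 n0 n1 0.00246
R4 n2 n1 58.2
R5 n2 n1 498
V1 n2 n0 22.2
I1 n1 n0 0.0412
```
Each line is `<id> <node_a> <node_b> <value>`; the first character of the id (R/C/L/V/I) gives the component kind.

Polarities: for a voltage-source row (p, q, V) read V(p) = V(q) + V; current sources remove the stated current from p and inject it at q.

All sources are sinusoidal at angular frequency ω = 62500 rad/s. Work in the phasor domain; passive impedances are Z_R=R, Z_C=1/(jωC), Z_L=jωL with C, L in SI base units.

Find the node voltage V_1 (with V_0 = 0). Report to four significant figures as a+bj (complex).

21.11+0.3735j V

Element admittances at ω=62500 rad/s:
  Y(R1) = 0.0007463+0.000j S between n0,n2
  Y(R2) = 0.01613+0.000j S between n0,n1
  Y(R3) = 0.3322+0.000j S between n1,n2
  Y(L1) = 0.000-0.006504j S between n0,n1
  Y(R4) = 0.01718+0.000j S between n2,n1
  Y(R5) = 0.002008+0.000j S between n2,n1
  V1: constraint V(n2)−V(n0) = 22.2
  I1: injects 0.0412 A into n0 (from n1)
Assemble and solve the 3×3 MNA system:
  V(n1)=21.11+0.3735j  V(n2)=22.20+0.000j
  i(V1)=-0.4006+0.1313j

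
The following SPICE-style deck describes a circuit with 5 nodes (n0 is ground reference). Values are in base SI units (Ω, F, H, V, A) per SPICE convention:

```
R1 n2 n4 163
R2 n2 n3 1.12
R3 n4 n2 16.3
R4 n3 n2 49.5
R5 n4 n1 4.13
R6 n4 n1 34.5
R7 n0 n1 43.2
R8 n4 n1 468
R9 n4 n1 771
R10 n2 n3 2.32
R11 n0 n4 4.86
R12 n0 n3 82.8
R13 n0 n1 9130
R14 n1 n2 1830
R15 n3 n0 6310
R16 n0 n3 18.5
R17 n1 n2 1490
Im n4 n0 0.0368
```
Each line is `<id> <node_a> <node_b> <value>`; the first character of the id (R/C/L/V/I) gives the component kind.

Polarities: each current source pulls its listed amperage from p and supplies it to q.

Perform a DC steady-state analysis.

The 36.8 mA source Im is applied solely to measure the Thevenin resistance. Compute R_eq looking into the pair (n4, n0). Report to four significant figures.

Apply KCL at each of the 4 non-ground nodes and solve the resulting linear system.
Node n1: branches {R5, R6, R7, R8, R9, R13, R14, R17} → V_1 = -0.1302
Node n2: branches {R1, R2, R3, R4, R10, R14, R17} → V_2 = -0.07362
Node n3: branches {R2, R4, R10, R12, R15, R16} → V_3 = -0.07016
Node n4: branches {R1, R3, R5, R6, R8, R9, R11, Im} → V_4 = -0.1415

R_eq = 3.846 Ω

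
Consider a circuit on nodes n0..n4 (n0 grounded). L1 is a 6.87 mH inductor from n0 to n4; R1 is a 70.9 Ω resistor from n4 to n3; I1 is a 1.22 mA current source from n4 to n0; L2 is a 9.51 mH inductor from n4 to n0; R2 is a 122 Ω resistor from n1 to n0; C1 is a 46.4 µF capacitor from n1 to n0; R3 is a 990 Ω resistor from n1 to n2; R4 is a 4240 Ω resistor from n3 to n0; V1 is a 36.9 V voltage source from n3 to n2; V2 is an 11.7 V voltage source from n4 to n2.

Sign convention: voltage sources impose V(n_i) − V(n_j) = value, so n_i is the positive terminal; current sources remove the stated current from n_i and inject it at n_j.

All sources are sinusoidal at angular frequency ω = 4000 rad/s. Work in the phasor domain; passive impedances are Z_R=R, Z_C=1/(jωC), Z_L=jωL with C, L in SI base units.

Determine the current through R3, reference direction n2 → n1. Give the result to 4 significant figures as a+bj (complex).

-0.01181+1.078e-05j A

Apply KCL at each of the 4 non-ground nodes and solve the resulting linear system.
Node n1: branches {R2, C1, R3} → V_1 = -0.002748+0.06354j
Node n2: branches {R3, V1, V2} → V_2 = -11.70+0.07421j
Node n3: branches {R1, R4, V1} → V_3 = 25.20+0.07421j
Node n4: branches {L1, R1, I1, L2, V2} → V_4 = 0.0004513+0.07421j
Source currents: i(V1)=-0.3614-1.750e-05j, i(V2)=0.3496+2.829e-05j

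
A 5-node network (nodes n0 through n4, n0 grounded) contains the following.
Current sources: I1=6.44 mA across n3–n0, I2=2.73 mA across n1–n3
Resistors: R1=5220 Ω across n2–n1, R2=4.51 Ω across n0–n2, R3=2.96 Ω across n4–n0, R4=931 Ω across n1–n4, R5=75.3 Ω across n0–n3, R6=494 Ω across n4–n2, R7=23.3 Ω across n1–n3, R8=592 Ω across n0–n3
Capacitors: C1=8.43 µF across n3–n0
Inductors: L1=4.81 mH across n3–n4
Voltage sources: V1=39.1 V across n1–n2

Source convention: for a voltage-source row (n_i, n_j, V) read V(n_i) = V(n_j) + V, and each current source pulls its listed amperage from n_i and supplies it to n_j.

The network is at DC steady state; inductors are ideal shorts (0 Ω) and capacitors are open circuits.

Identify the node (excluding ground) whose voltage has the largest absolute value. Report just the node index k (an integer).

1

MNA unknowns: 4 node voltages V₁..V_4 plus 2 source currents (L1, V1)
I1: z[3]−=0.00644, z[0]+=0.00644
R1: Y=0.0001916 on G[2,1]
R2: Y=0.2217 on G[0,2]
R3: Y=0.3378 on G[4,0]
R4: Y=0.001074 on G[1,4]
R5: Y=0.01328 on G[0,3]
C1: Y=0.000 on G[3,0]
R6: Y=0.002024 on G[4,2]
R7: Y=0.04292 on G[1,3]
L1: row V3−V4=0, i_L1 at 3,4
R8: Y=0.001689 on G[0,3]
I2: z[1]−=0.00273, z[3]+=0.00273
V1: row V1−V2=39.1, i_V1 at 1,2
solve → V1=33.29, V2=-5.810, V3=3.633, V4=3.633
aux → i_L1=1.215, i_V1=-1.315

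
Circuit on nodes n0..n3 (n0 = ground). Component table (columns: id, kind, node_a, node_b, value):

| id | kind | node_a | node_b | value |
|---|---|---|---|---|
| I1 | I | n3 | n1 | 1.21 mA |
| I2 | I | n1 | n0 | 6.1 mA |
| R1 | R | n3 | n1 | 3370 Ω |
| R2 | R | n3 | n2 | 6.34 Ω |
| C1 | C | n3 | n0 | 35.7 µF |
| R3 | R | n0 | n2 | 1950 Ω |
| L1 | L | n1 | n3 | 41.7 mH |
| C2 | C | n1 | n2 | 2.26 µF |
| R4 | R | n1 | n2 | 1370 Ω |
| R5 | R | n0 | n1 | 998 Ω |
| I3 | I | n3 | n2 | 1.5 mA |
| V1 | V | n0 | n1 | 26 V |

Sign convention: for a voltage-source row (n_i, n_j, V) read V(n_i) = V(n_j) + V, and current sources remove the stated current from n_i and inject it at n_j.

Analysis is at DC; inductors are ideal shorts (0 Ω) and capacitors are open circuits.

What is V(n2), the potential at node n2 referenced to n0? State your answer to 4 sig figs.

-25.91 V

MNA unknowns: 3 node voltages V₁..V_3 plus 2 source currents (L1, V1)
I1: z[3]−=0.00121, z[1]+=0.00121
I2: z[1]−=0.0061, z[0]+=0.0061
R1: Y=0.0002967 on G[3,1]
R2: Y=0.1577 on G[3,2]
C1: Y=0.000 on G[3,0]
R3: Y=0.0005128 on G[0,2]
L1: row V1−V3=0, i_L1 at 1,3
C2: Y=0.000 on G[1,2]
R4: Y=0.0007299 on G[1,2]
R5: Y=0.001002 on G[0,1]
I3: z[3]−=0.0015, z[2]+=0.0015
V1: row V0−V1=26, i_V1 at 0,1
solve → V1=-26.00, V2=-25.91, V3=-26.00
aux → i_L1=-0.01201, i_V1=-0.03324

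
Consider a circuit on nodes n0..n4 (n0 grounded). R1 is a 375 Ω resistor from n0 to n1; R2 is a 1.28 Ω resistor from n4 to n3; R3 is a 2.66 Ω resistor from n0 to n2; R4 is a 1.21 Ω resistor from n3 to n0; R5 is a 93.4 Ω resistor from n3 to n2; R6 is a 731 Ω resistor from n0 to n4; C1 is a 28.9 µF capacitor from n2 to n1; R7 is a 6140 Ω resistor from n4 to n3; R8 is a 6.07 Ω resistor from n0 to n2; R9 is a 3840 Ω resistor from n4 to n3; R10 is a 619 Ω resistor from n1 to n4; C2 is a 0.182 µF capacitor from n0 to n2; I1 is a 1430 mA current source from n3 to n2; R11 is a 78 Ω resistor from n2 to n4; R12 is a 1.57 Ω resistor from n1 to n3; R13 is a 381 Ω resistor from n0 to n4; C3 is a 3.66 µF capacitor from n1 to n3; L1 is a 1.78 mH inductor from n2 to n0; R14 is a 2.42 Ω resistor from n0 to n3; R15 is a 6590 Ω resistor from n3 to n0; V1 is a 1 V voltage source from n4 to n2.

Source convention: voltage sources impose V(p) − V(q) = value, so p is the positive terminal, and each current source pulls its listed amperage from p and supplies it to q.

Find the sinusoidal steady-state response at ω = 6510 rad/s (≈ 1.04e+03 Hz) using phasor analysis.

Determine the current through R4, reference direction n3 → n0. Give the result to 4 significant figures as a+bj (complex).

-0.1322+0.02782j A

Element admittances at ω=6510 rad/s:
  Y(R1) = 0.002667+0.000j S between n0,n1
  Y(R2) = 0.7812+0.000j S between n4,n3
  Y(R3) = 0.3759+0.000j S between n0,n2
  Y(R4) = 0.8264+0.000j S between n3,n0
  Y(R5) = 0.01071+0.000j S between n3,n2
  Y(R6) = 0.001368+0.000j S between n0,n4
  Y(C1) = 0.000+0.1881j S between n2,n1
  Y(R7) = 0.0001629+0.000j S between n4,n3
  Y(R8) = 0.1647+0.000j S between n0,n2
  Y(R9) = 0.0002604+0.000j S between n4,n3
  Y(R10) = 0.001616+0.000j S between n1,n4
  Y(C2) = 0.000+0.001185j S between n0,n2
  I1: injects 1.43 A into n2 (from n3)
  Y(R11) = 0.01282+0.000j S between n2,n4
  Y(R12) = 0.6369+0.000j S between n1,n3
  Y(R13) = 0.002625+0.000j S between n0,n4
  Y(C3) = 0.000+0.02383j S between n1,n3
  Y(L1) = 0.000-0.08630j S between n2,n0
  Y(R14) = 0.4132+0.000j S between n0,n3
  Y(R15) = 0.0001517+0.000j S between n3,n0
  V1: constraint V(n4)−V(n2) = 1
Assemble and solve the 5×5 MNA system:
  V(n1)=-0.09598+0.1650j  V(n2)=0.3605-0.02111j  V(n3)=-0.1599+0.03367j  V(n4)=1.361-0.02111j
  i(V1)=-1.209+0.04320j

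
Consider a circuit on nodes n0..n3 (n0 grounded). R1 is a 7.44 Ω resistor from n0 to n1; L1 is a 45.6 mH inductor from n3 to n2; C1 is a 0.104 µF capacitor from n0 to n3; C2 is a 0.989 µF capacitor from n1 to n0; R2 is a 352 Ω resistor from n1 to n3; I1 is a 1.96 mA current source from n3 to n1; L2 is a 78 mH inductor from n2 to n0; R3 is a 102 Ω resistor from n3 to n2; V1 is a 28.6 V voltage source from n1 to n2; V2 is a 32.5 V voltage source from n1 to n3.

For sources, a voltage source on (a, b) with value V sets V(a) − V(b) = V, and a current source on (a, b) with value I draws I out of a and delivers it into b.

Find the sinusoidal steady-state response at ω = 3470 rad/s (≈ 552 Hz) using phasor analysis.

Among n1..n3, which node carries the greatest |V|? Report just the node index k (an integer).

3

Apply KCL at each of the 3 non-ground nodes and solve the resulting linear system.
Node n1: branches {R1, C2, R2, I1, V1, V2} → V_1 = -0.0005098-0.6989j
Node n2: branches {L1, L2, R3, V1} → V_2 = -28.60-0.6989j
Node n3: branches {L1, C1, R2, I1, R3, V2} → V_3 = -32.50-0.6989j
Source currents: i(V1)=0.03565+0.08102j, i(V2)=-0.1284+0.01292j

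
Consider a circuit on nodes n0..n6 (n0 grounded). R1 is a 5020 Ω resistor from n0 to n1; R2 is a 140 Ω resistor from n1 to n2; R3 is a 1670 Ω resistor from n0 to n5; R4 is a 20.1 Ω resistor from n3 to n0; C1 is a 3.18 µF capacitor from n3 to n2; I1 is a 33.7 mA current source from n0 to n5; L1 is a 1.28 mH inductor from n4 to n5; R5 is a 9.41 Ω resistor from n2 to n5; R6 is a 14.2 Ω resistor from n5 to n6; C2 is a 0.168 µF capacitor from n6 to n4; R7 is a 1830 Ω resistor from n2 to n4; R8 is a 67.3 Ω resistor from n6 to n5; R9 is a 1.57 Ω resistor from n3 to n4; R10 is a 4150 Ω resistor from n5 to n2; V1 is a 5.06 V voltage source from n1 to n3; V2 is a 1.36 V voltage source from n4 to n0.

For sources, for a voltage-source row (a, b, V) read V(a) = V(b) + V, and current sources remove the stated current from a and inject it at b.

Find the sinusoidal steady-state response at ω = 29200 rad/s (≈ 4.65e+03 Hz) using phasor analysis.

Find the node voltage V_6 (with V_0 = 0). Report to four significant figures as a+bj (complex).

1.973-0.7606j V

MNA unknowns: 6 node voltages V₁..V_6 plus 2 source currents (V1, V2)
R1: Y=0.0001992+0.000j on G[0,1]
R2: Y=0.007143+0.000j on G[1,2]
R3: Y=0.0005988+0.000j on G[0,5]
R4: Y=0.04975+0.000j on G[3,0]
C1: Y=0.000+0.09286j on G[3,2]
I1: z[0]−=0.0337, z[5]+=0.0337
L1: Y=0.000-0.02676j on G[4,5]
R5: Y=0.1063+0.000j on G[2,5]
R6: Y=0.07042+0.000j on G[5,6]
C2: Y=0.000+0.004906j on G[6,4]
R7: Y=0.0005464+0.000j on G[2,4]
R8: Y=0.01486+0.000j on G[6,5]
R9: Y=0.6369+0.000j on G[3,4]
R10: Y=0.0002410+0.000j on G[5,2]
V1: row V1−V3=5.06, i_V1 at 1,3
V2: row V4−V0=1.36, i_V2 at 4,0
solve → V1=6.390+0.02253j, V2=1.565-0.8662j, V3=1.330+0.02253j, V4=1.360+0.000j, V5=2.017-0.7253j, V6=1.973-0.7606j
aux → i_V1=-0.03574-0.006352j, i_V2=-0.03493-0.0006909j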